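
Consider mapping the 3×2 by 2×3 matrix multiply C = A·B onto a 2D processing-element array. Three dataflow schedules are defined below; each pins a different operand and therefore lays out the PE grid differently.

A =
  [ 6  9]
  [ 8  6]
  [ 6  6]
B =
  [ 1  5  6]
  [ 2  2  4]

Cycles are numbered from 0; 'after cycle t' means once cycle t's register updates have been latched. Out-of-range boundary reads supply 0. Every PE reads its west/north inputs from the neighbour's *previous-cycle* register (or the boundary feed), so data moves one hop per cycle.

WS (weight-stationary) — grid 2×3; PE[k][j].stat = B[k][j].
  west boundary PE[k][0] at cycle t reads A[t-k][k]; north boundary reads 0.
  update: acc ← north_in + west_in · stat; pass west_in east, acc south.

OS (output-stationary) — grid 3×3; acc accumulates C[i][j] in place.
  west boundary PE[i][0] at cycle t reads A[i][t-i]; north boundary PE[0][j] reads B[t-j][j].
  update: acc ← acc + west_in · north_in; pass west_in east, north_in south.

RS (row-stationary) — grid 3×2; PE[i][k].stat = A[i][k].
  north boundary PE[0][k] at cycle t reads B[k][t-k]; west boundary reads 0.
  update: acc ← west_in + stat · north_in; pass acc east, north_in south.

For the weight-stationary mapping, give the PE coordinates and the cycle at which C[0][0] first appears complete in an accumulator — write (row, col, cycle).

WS: C[0][0] accumulates in PE[1][0]:
  @0  [1,0]  acc 0  |  →0  ↓0
  @1  [1,0]  acc 24  |  →9  ↓24

(row, col, cycle) = (1, 0, 1)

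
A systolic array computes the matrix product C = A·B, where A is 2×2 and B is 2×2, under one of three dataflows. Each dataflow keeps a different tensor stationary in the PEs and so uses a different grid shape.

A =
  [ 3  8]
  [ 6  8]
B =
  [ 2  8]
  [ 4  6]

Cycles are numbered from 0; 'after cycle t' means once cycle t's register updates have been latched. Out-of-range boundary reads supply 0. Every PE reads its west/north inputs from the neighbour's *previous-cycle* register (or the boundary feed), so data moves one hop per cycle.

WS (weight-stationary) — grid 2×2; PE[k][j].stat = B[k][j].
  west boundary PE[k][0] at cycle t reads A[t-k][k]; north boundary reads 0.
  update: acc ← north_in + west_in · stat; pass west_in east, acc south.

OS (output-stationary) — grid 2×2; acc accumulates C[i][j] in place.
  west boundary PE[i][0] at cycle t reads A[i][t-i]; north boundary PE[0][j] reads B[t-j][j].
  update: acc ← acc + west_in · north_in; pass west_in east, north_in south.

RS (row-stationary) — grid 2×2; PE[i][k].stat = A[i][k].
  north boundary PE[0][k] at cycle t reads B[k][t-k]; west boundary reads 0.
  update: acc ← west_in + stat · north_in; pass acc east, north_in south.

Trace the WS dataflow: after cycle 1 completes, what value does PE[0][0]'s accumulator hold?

PE[0][0].acc = 12

WS 2×2: PE[0][0] cycle-by-cycle (with neighbour feeds):
  after 0 — PE[0][0] acc=6, pass-E 3, pass-S 6
  after 1 — PE[0][0] acc=12, pass-E 6, pass-S 12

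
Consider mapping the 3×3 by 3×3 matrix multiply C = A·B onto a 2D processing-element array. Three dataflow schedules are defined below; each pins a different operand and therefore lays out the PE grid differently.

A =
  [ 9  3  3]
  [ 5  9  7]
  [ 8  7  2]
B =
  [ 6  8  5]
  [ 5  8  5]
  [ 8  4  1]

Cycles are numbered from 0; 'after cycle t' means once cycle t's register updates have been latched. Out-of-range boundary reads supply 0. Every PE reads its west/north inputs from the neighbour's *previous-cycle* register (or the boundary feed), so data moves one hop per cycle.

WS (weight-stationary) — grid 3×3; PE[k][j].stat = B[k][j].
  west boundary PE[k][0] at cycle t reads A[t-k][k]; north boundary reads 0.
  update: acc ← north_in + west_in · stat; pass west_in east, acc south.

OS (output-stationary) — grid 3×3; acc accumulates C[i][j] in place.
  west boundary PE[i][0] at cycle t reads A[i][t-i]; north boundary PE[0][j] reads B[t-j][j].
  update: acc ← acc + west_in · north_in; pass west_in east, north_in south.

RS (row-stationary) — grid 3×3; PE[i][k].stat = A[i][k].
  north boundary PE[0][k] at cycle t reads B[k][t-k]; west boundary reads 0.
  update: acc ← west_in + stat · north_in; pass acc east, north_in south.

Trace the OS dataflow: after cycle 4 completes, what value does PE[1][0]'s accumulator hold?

OS on a 3×3 grid — tracing PE[1][0] and its feeders:
  c0 r0c0: 54 / 9 / 6
  c0 r1c0: 0 / 0 / 0
  c1 r0c0: 69 / 3 / 5
  c1 r1c0: 30 / 5 / 6
  c2 r0c0: 93 / 3 / 8
  c2 r1c0: 75 / 9 / 5
  c3 r0c0: 93 / 0 / 0
  c3 r1c0: 131 / 7 / 8
  c4 r0c0: 93 / 0 / 0
  c4 r1c0: 131 / 0 / 0

PE[1][0].acc = 131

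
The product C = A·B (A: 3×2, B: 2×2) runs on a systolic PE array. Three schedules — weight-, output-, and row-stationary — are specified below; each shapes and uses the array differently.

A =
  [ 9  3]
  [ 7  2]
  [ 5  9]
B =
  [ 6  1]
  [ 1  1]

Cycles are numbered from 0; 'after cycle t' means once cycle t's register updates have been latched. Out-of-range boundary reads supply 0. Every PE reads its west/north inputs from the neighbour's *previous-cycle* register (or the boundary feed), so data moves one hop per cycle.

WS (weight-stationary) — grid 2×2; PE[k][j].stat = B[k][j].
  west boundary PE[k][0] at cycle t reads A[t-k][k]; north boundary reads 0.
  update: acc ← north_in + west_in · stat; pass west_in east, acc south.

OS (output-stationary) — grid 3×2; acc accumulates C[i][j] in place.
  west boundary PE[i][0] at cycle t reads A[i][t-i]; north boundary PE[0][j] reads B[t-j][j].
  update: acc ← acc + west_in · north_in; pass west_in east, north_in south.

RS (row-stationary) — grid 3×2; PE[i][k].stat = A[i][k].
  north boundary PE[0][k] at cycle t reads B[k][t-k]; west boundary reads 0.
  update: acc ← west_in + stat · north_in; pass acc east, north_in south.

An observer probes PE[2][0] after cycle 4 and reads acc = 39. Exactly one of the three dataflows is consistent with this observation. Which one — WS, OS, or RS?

dataflow = OS

— WS: 2×2 array has no PE[2][0].
Under OS (3×2), PE[2][0]:
  after 0 — PE[2][0] acc=0, pass-E 0, pass-S 0
  after 1 — PE[2][0] acc=0, pass-E 0, pass-S 0
  after 2 — PE[2][0] acc=30, pass-E 5, pass-S 6
  after 3 — PE[2][0] acc=39, pass-E 9, pass-S 1
  after 4 — PE[2][0] acc=39, pass-E 0, pass-S 0
Under RS (3×2), PE[2][0]:
  after 0 — PE[2][0] acc=0, pass-E 0, pass-S 0
  after 1 — PE[2][0] acc=0, pass-E 0, pass-S 0
  after 2 — PE[2][0] acc=30, pass-E 30, pass-S 6
  after 3 — PE[2][0] acc=5, pass-E 5, pass-S 1
  after 4 — PE[2][0] acc=0, pass-E 0, pass-S 0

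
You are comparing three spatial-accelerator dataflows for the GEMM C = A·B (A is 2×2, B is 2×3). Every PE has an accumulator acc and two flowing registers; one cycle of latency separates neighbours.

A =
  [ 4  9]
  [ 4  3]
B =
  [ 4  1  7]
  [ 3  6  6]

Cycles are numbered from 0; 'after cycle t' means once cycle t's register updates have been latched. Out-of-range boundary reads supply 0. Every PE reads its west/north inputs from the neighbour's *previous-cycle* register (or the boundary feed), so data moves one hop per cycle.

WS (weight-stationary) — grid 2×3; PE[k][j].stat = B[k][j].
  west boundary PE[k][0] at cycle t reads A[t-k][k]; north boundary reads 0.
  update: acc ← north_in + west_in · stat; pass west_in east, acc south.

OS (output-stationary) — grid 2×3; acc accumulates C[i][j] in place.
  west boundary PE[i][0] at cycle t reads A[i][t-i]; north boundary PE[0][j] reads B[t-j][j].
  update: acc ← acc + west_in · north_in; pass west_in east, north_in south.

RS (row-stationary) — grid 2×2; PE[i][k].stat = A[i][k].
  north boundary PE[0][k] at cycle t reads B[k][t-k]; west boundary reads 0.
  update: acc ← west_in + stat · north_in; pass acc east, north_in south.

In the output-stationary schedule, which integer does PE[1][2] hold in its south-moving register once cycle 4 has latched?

OS 2×3: PE[1][2] cycle-by-cycle (with neighbour feeds):
  t=0 PE[0][2]: acc=0 h=0 v=0
  t=0 PE[1][1]: acc=0 h=0 v=0
  t=0 PE[1][2]: acc=0 h=0 v=0
  t=1 PE[0][2]: acc=0 h=0 v=0
  t=1 PE[1][1]: acc=0 h=0 v=0
  t=1 PE[1][2]: acc=0 h=0 v=0
  t=2 PE[0][2]: acc=28 h=4 v=7
  t=2 PE[1][1]: acc=4 h=4 v=1
  t=2 PE[1][2]: acc=0 h=0 v=0
  t=3 PE[0][2]: acc=82 h=9 v=6
  t=3 PE[1][1]: acc=22 h=3 v=6
  t=3 PE[1][2]: acc=28 h=4 v=7
  t=4 PE[0][2]: acc=82 h=0 v=0
  t=4 PE[1][1]: acc=22 h=0 v=0
  t=4 PE[1][2]: acc=46 h=3 v=6

register = 6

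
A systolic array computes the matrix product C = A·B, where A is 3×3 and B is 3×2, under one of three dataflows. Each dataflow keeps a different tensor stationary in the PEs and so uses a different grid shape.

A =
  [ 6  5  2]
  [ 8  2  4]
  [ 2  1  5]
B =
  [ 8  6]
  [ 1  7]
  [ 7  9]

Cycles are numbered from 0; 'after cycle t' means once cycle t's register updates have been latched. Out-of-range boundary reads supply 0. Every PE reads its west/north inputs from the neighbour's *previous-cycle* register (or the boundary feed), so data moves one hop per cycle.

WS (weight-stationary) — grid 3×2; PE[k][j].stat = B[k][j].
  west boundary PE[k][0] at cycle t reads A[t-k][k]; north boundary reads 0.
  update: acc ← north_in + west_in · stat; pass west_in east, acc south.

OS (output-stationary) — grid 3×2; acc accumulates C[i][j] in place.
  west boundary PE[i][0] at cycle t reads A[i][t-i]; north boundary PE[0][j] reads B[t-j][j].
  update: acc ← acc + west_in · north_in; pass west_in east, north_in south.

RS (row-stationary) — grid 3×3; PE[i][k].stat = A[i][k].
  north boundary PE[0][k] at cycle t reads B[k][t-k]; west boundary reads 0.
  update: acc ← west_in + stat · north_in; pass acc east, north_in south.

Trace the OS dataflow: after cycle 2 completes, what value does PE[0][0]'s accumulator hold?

Tracing OS — 3×2 array, target PE[0][0]:
  t=0 PE[0][0]: acc=48 h=6 v=8
  t=1 PE[0][0]: acc=53 h=5 v=1
  t=2 PE[0][0]: acc=67 h=2 v=7

PE[0][0].acc = 67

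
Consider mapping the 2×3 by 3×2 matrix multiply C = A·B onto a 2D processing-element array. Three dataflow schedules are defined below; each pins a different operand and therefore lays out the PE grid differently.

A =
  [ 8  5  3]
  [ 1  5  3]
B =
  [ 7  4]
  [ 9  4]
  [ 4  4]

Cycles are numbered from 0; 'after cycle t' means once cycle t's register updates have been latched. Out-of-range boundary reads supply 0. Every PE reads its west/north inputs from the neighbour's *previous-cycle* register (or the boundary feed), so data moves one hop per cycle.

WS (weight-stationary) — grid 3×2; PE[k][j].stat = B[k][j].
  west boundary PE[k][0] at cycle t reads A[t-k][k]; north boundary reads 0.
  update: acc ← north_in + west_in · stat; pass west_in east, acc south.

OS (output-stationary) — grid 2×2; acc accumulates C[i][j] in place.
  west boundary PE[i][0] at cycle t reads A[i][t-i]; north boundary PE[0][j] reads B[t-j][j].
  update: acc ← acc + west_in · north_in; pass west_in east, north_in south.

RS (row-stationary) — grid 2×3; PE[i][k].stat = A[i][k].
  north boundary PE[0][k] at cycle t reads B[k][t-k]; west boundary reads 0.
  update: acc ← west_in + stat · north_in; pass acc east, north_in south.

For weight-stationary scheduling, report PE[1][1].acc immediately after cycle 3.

WS (3×2). Following PE[1][1] plus its west/north inputs:
  [0] (0,1) acc=0 (h:0 v:0)
  [0] (1,0) acc=0 (h:0 v:0)
  [0] (1,1) acc=0 (h:0 v:0)
  [1] (0,1) acc=32 (h:8 v:32)
  [1] (1,0) acc=101 (h:5 v:101)
  [1] (1,1) acc=0 (h:0 v:0)
  [2] (0,1) acc=4 (h:1 v:4)
  [2] (1,0) acc=52 (h:5 v:52)
  [2] (1,1) acc=52 (h:5 v:52)
  [3] (0,1) acc=0 (h:0 v:0)
  [3] (1,0) acc=0 (h:0 v:0)
  [3] (1,1) acc=24 (h:5 v:24)

PE[1][1].acc = 24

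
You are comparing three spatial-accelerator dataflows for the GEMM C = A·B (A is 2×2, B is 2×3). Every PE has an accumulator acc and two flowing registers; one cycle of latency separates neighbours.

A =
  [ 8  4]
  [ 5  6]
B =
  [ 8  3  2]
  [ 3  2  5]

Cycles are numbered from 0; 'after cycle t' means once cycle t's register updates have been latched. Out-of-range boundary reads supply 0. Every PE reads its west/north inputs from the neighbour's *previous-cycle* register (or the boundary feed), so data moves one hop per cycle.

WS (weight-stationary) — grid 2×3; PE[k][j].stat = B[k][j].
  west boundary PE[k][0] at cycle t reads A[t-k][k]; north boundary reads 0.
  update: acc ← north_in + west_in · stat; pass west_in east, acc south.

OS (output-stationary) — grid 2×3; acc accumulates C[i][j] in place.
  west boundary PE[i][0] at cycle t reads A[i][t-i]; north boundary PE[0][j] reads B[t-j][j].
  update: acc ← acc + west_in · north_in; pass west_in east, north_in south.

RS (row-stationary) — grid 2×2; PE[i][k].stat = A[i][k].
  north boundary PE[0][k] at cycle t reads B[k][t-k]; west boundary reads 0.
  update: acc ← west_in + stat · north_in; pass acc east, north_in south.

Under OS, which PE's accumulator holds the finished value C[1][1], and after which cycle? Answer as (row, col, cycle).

OS — PE[1][1] is where C[1][1] collects:
  c0 r1c1: 0 / 0 / 0
  c1 r1c1: 0 / 0 / 0
  c2 r1c1: 15 / 5 / 3
  c3 r1c1: 27 / 6 / 2

(row, col, cycle) = (1, 1, 3)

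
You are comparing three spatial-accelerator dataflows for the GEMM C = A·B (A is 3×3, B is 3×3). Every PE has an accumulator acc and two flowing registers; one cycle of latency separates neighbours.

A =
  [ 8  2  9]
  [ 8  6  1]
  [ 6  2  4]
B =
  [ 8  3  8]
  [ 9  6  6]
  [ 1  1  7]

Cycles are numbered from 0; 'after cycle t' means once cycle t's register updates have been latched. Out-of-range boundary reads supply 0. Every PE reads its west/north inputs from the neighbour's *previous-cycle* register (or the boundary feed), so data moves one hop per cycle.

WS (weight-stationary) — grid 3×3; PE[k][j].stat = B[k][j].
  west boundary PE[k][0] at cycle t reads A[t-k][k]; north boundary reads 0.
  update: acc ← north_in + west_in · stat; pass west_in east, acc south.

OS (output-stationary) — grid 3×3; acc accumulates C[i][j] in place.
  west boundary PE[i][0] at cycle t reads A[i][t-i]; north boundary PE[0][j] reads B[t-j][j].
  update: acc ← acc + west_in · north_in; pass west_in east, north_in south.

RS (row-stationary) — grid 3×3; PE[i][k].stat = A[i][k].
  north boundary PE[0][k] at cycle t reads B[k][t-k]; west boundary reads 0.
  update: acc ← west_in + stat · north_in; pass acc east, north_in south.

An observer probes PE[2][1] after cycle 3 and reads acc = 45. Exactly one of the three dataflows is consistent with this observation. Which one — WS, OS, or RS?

dataflow = WS

WS [3×3] PE[2][1] across cycles:
  [0] (2,1) acc=0 (h:0 v:0)
  [1] (2,1) acc=0 (h:0 v:0)
  [2] (2,1) acc=0 (h:0 v:0)
  [3] (2,1) acc=45 (h:9 v:45)
OS [3×3] PE[2][1] across cycles:
  [0] (2,1) acc=0 (h:0 v:0)
  [1] (2,1) acc=0 (h:0 v:0)
  [2] (2,1) acc=0 (h:0 v:0)
  [3] (2,1) acc=18 (h:6 v:3)
RS [3×3] PE[2][1] across cycles:
  [0] (2,1) acc=0 (h:0 v:0)
  [1] (2,1) acc=0 (h:0 v:0)
  [2] (2,1) acc=0 (h:0 v:0)
  [3] (2,1) acc=66 (h:66 v:9)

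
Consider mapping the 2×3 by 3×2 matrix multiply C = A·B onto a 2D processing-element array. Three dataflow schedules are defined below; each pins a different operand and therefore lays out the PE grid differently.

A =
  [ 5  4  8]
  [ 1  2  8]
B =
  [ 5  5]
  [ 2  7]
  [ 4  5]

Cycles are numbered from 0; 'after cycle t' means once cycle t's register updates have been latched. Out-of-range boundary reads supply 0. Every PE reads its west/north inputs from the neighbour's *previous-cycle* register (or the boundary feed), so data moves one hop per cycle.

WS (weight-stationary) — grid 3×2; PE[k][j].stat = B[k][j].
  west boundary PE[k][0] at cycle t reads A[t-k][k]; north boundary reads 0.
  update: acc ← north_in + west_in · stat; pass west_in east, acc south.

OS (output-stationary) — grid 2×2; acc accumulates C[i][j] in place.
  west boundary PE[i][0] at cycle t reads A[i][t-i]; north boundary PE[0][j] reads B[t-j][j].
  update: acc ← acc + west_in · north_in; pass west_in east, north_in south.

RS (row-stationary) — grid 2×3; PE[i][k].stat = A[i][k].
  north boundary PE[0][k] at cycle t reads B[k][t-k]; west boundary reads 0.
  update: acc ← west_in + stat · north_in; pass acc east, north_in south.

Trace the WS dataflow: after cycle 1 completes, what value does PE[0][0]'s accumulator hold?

WS on a 3×2 grid — tracing PE[0][0] and its feeders:
  after 0 — PE[0][0] acc=25, pass-E 5, pass-S 25
  after 1 — PE[0][0] acc=5, pass-E 1, pass-S 5

PE[0][0].acc = 5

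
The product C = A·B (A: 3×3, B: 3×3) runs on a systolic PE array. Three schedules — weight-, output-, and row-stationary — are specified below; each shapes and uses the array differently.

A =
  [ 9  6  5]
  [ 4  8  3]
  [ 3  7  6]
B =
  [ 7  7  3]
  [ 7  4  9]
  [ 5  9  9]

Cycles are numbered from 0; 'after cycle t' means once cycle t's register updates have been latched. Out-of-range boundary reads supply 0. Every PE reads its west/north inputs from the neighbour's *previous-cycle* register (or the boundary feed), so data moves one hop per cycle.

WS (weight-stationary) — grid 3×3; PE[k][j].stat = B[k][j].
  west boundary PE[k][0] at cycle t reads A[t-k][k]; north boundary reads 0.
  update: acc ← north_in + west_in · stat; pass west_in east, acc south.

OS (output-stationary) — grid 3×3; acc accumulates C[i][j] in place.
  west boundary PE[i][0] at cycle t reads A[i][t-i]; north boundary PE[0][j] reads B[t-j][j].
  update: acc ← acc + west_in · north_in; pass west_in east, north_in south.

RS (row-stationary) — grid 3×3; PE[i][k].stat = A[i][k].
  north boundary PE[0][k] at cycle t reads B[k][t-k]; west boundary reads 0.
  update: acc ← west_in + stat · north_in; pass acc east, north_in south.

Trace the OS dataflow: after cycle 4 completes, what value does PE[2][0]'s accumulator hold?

OS 3×3: PE[2][0] cycle-by-cycle (with neighbour feeds):
  c0 r1c0: 0 / 0 / 0
  c0 r2c0: 0 / 0 / 0
  c1 r1c0: 28 / 4 / 7
  c1 r2c0: 0 / 0 / 0
  c2 r1c0: 84 / 8 / 7
  c2 r2c0: 21 / 3 / 7
  c3 r1c0: 99 / 3 / 5
  c3 r2c0: 70 / 7 / 7
  c4 r1c0: 99 / 0 / 0
  c4 r2c0: 100 / 6 / 5

PE[2][0].acc = 100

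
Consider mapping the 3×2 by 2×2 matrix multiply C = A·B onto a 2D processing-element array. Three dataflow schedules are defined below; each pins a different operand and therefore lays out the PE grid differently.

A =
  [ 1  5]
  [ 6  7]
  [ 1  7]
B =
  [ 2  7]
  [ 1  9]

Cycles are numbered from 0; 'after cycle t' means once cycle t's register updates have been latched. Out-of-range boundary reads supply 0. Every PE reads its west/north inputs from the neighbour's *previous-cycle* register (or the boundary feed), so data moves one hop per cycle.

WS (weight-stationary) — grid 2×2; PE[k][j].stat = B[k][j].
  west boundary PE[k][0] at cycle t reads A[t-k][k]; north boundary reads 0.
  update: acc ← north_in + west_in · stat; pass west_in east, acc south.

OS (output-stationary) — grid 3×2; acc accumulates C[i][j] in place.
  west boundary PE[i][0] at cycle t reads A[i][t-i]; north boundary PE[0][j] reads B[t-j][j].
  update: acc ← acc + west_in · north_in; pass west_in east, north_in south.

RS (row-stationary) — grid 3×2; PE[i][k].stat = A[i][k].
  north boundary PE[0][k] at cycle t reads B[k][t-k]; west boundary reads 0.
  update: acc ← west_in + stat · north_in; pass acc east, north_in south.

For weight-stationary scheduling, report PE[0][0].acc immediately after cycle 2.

Tracing WS — 2×2 array, target PE[0][0]:
  c0 r0c0: 2 / 1 / 2
  c1 r0c0: 12 / 6 / 12
  c2 r0c0: 2 / 1 / 2

PE[0][0].acc = 2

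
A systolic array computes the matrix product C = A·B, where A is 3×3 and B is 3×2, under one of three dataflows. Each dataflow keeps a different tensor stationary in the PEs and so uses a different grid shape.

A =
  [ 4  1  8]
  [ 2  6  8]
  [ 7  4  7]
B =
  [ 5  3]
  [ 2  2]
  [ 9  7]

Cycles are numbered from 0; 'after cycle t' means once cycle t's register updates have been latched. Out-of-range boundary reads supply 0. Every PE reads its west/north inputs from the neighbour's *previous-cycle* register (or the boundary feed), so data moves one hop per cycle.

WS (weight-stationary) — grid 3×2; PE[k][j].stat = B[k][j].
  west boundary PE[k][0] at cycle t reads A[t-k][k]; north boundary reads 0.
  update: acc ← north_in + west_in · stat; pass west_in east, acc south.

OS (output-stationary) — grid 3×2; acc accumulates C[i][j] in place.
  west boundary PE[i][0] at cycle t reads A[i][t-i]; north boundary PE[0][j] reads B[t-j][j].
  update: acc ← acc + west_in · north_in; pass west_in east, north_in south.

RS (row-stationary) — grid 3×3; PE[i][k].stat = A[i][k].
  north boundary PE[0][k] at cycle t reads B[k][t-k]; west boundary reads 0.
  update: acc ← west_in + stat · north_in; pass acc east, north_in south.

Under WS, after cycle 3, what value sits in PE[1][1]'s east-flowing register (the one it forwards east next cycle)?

register = 6

WS on a 3×2 grid — tracing PE[1][1] and its feeders:
  0: (0,1).acc=0  regs=<0,0>
  0: (1,0).acc=0  regs=<0,0>
  0: (1,1).acc=0  regs=<0,0>
  1: (0,1).acc=12  regs=<4,12>
  1: (1,0).acc=22  regs=<1,22>
  1: (1,1).acc=0  regs=<0,0>
  2: (0,1).acc=6  regs=<2,6>
  2: (1,0).acc=22  regs=<6,22>
  2: (1,1).acc=14  regs=<1,14>
  3: (0,1).acc=21  regs=<7,21>
  3: (1,0).acc=43  regs=<4,43>
  3: (1,1).acc=18  regs=<6,18>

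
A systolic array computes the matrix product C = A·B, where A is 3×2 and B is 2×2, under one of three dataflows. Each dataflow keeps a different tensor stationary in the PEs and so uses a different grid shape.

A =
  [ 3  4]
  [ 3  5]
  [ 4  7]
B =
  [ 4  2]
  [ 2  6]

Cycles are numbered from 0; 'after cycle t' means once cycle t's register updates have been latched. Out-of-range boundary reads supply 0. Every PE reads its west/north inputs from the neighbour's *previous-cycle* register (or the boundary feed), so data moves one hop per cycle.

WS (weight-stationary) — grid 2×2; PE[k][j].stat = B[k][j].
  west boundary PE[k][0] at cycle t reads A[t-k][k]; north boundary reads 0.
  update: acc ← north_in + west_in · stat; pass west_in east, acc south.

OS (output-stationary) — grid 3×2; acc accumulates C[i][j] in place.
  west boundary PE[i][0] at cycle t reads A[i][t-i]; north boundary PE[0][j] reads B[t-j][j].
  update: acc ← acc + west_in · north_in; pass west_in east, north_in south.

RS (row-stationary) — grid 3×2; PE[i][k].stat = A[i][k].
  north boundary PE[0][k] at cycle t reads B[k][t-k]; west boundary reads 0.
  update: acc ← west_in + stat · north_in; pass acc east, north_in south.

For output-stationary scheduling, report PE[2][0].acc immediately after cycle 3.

PE[2][0].acc = 30

OS on a 3×2 grid — tracing PE[2][0] and its feeders:
  step 0 · PE1,0: acc=0; fwd→0 fwd↓0
  step 0 · PE2,0: acc=0; fwd→0 fwd↓0
  step 1 · PE1,0: acc=12; fwd→3 fwd↓4
  step 1 · PE2,0: acc=0; fwd→0 fwd↓0
  step 2 · PE1,0: acc=22; fwd→5 fwd↓2
  step 2 · PE2,0: acc=16; fwd→4 fwd↓4
  step 3 · PE1,0: acc=22; fwd→0 fwd↓0
  step 3 · PE2,0: acc=30; fwd→7 fwd↓2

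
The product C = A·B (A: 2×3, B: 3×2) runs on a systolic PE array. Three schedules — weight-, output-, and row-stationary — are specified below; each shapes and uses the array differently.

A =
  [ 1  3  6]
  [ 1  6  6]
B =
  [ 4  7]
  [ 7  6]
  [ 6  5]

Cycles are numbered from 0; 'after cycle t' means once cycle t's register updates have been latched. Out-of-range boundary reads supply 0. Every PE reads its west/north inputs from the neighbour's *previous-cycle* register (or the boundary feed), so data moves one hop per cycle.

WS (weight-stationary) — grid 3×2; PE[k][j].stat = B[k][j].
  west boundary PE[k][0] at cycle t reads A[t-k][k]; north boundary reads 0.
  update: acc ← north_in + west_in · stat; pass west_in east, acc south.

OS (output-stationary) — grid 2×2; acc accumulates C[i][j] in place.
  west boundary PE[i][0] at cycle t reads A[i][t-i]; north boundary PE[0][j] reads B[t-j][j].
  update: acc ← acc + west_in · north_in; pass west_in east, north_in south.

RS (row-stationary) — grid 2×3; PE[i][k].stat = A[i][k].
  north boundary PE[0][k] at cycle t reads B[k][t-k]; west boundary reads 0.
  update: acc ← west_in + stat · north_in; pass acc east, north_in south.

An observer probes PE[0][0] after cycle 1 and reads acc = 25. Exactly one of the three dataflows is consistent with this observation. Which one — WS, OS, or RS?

dataflow = OS

WS (3×2 grid), PE[0][0]:
  step 0 · PE0,0: acc=4; fwd→1 fwd↓4
  step 1 · PE0,0: acc=4; fwd→1 fwd↓4
OS (2×2 grid), PE[0][0]:
  step 0 · PE0,0: acc=4; fwd→1 fwd↓4
  step 1 · PE0,0: acc=25; fwd→3 fwd↓7
RS (2×3 grid), PE[0][0]:
  step 0 · PE0,0: acc=4; fwd→4 fwd↓4
  step 1 · PE0,0: acc=7; fwd→7 fwd↓7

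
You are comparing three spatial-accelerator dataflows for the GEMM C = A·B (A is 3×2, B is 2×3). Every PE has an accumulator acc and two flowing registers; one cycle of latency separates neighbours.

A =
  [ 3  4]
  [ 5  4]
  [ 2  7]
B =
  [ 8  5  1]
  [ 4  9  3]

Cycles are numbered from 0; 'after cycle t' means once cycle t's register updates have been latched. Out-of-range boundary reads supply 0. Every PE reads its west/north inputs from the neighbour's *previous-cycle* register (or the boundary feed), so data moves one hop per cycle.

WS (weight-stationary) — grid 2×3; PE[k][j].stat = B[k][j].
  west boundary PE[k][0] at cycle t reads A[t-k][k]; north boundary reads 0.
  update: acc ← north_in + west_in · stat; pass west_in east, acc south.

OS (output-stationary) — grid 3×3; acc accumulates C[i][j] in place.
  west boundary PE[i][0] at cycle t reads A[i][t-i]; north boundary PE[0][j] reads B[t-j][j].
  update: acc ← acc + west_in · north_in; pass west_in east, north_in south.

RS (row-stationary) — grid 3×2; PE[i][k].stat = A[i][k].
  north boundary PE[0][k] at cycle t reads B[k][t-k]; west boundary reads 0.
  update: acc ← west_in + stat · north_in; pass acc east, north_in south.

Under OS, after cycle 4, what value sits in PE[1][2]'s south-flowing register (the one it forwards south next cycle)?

register = 3

OS (3×3). Following PE[1][2] plus its west/north inputs:
  t=0 PE[0][2]: acc=0 h=0 v=0
  t=0 PE[1][1]: acc=0 h=0 v=0
  t=0 PE[1][2]: acc=0 h=0 v=0
  t=1 PE[0][2]: acc=0 h=0 v=0
  t=1 PE[1][1]: acc=0 h=0 v=0
  t=1 PE[1][2]: acc=0 h=0 v=0
  t=2 PE[0][2]: acc=3 h=3 v=1
  t=2 PE[1][1]: acc=25 h=5 v=5
  t=2 PE[1][2]: acc=0 h=0 v=0
  t=3 PE[0][2]: acc=15 h=4 v=3
  t=3 PE[1][1]: acc=61 h=4 v=9
  t=3 PE[1][2]: acc=5 h=5 v=1
  t=4 PE[0][2]: acc=15 h=0 v=0
  t=4 PE[1][1]: acc=61 h=0 v=0
  t=4 PE[1][2]: acc=17 h=4 v=3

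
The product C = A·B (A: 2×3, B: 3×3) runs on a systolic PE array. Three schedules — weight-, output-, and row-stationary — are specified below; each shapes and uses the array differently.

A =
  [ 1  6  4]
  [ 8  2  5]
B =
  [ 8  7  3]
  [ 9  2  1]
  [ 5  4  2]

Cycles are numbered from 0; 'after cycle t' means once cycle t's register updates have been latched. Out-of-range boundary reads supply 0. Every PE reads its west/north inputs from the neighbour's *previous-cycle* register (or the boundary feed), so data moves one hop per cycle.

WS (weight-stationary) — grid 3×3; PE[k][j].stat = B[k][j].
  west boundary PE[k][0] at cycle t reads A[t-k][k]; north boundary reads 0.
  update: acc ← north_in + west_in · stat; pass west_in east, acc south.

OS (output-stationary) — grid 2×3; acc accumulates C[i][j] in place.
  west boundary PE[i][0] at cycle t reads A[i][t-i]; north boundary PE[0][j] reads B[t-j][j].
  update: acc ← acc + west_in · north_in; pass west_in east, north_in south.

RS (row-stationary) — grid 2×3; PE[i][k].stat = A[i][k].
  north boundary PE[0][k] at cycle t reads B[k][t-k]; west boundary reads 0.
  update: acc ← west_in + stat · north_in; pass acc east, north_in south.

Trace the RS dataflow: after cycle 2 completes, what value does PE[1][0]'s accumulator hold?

PE[1][0].acc = 56

RS (2×3). Following PE[1][0] plus its west/north inputs:
  0: (0,0).acc=8  regs=<8,8>
  0: (1,0).acc=0  regs=<0,0>
  1: (0,0).acc=7  regs=<7,7>
  1: (1,0).acc=64  regs=<64,8>
  2: (0,0).acc=3  regs=<3,3>
  2: (1,0).acc=56  regs=<56,7>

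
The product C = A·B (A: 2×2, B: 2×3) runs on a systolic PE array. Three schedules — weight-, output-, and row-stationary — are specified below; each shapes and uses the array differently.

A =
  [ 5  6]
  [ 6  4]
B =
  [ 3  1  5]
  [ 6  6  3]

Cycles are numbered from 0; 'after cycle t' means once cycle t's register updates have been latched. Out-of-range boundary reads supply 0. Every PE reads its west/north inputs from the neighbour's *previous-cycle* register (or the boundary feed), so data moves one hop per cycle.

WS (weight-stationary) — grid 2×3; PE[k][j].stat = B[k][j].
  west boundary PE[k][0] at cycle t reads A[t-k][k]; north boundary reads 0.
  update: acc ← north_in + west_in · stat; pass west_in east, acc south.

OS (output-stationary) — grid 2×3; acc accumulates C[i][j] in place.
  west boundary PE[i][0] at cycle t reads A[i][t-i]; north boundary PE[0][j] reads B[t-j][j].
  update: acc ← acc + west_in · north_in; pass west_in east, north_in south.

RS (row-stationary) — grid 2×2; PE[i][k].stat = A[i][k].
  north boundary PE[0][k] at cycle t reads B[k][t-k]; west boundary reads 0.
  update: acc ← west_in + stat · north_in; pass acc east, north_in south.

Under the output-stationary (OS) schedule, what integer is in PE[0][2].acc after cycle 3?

OS on a 2×3 grid — tracing PE[0][2] and its feeders:
  @0  [0,1]  acc 0  |  →0  ↓0
  @0  [0,2]  acc 0  |  →0  ↓0
  @1  [0,1]  acc 5  |  →5  ↓1
  @1  [0,2]  acc 0  |  →0  ↓0
  @2  [0,1]  acc 41  |  →6  ↓6
  @2  [0,2]  acc 25  |  →5  ↓5
  @3  [0,1]  acc 41  |  →0  ↓0
  @3  [0,2]  acc 43  |  →6  ↓3

PE[0][2].acc = 43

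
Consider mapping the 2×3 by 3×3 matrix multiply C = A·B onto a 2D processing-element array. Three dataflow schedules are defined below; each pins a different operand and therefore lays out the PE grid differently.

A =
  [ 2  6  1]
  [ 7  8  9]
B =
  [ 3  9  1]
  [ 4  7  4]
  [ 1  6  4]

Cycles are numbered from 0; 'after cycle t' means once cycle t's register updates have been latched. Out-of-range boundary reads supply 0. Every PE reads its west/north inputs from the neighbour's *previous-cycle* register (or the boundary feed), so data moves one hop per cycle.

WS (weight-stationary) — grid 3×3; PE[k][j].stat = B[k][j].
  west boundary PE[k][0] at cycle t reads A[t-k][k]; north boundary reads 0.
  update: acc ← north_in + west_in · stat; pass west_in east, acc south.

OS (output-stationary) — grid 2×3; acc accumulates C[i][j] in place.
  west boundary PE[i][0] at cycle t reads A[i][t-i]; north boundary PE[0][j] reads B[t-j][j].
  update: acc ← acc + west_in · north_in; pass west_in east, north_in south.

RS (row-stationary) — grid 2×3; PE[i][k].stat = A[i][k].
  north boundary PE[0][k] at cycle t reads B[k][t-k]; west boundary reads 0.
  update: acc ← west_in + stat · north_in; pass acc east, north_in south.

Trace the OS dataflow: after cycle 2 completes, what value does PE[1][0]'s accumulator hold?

PE[1][0].acc = 53

OS (2×3). Following PE[1][0] plus its west/north inputs:
  [0] (0,0) acc=6 (h:2 v:3)
  [0] (1,0) acc=0 (h:0 v:0)
  [1] (0,0) acc=30 (h:6 v:4)
  [1] (1,0) acc=21 (h:7 v:3)
  [2] (0,0) acc=31 (h:1 v:1)
  [2] (1,0) acc=53 (h:8 v:4)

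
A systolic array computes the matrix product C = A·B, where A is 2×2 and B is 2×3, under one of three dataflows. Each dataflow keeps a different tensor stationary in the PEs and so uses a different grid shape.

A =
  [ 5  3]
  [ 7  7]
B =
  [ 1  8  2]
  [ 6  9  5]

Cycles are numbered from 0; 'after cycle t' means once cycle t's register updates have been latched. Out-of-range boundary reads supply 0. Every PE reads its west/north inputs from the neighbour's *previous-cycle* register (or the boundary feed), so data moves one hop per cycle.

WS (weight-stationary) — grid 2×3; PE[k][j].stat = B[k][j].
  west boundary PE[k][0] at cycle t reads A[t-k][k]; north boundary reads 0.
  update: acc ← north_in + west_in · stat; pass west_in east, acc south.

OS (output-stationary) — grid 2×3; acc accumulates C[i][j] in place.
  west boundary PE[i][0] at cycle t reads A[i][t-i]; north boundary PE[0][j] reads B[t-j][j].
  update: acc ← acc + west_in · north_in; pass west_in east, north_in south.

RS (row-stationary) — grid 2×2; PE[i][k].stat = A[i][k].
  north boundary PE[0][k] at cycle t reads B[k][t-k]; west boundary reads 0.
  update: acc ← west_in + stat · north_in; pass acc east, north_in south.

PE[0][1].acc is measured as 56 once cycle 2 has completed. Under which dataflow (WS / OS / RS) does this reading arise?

WS [2×3] PE[0][1] across cycles:
  [0] (0,1) acc=0 (h:0 v:0)
  [1] (0,1) acc=40 (h:5 v:40)
  [2] (0,1) acc=56 (h:7 v:56)
OS [2×3] PE[0][1] across cycles:
  [0] (0,1) acc=0 (h:0 v:0)
  [1] (0,1) acc=40 (h:5 v:8)
  [2] (0,1) acc=67 (h:3 v:9)
RS [2×2] PE[0][1] across cycles:
  [0] (0,1) acc=0 (h:0 v:0)
  [1] (0,1) acc=23 (h:23 v:6)
  [2] (0,1) acc=67 (h:67 v:9)

dataflow = WS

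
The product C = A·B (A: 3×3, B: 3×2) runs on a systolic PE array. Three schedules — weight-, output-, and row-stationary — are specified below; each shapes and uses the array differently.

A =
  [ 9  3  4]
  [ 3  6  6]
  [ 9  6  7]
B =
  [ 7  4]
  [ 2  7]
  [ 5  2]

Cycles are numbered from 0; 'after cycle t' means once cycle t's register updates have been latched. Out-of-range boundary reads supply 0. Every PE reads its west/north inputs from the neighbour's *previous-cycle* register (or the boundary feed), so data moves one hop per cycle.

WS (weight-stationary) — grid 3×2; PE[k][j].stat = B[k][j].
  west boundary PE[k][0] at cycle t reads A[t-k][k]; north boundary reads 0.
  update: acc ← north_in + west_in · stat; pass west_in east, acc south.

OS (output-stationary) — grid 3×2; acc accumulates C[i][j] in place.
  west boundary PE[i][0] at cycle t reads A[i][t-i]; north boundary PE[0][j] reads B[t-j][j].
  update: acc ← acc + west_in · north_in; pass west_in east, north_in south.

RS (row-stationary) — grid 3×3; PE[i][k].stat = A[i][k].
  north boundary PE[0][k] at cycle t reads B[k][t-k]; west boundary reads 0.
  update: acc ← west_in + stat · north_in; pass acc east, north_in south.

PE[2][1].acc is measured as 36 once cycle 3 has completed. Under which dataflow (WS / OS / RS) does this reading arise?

dataflow = OS

— WS: 3×2; PE[2][1] trace:
  c0 r2c1: 0 / 0 / 0
  c1 r2c1: 0 / 0 / 0
  c2 r2c1: 0 / 0 / 0
  c3 r2c1: 65 / 4 / 65
— OS: 3×2; PE[2][1] trace:
  c0 r2c1: 0 / 0 / 0
  c1 r2c1: 0 / 0 / 0
  c2 r2c1: 0 / 0 / 0
  c3 r2c1: 36 / 9 / 4
— RS: 3×3; PE[2][1] trace:
  c0 r2c1: 0 / 0 / 0
  c1 r2c1: 0 / 0 / 0
  c2 r2c1: 0 / 0 / 0
  c3 r2c1: 75 / 75 / 2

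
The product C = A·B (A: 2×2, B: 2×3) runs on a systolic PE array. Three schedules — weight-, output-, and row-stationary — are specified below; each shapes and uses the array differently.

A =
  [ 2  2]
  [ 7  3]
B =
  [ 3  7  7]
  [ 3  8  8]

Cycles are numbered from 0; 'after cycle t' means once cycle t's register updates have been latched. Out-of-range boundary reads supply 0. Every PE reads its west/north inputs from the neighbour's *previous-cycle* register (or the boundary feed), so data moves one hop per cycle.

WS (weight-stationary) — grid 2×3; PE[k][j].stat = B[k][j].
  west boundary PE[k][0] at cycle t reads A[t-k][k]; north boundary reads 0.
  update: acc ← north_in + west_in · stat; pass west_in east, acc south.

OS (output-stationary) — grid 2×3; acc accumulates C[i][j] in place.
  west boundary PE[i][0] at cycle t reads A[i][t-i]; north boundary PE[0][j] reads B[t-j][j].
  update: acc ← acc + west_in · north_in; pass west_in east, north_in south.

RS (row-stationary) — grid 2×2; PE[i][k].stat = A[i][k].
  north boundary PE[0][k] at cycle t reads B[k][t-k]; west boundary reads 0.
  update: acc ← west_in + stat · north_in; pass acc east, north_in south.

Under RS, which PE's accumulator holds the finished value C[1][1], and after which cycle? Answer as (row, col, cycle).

RS — PE[1][1] is where C[1][1] collects:
  step 0 · PE1,1: acc=0; fwd→0 fwd↓0
  step 1 · PE1,1: acc=0; fwd→0 fwd↓0
  step 2 · PE1,1: acc=30; fwd→30 fwd↓3
  step 3 · PE1,1: acc=73; fwd→73 fwd↓8

(row, col, cycle) = (1, 1, 3)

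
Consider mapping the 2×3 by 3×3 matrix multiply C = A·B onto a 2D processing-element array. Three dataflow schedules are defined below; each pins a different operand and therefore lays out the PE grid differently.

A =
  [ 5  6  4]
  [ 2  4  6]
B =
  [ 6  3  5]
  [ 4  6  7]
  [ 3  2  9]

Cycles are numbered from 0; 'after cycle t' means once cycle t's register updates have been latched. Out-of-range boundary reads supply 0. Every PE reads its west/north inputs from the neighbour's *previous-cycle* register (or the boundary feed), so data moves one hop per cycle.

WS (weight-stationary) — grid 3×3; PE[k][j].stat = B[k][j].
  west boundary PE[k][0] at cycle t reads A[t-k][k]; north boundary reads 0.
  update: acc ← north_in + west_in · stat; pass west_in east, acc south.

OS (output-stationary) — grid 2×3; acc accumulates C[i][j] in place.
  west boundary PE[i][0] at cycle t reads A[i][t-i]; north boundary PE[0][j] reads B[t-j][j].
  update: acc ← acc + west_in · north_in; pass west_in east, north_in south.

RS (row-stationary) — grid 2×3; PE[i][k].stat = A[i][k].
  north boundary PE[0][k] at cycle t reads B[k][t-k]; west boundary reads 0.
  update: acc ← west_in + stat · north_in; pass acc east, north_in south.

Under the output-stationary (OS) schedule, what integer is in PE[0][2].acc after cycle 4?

OS 2×3: PE[0][2] cycle-by-cycle (with neighbour feeds):
  0: (0,1).acc=0  regs=<0,0>
  0: (0,2).acc=0  regs=<0,0>
  1: (0,1).acc=15  regs=<5,3>
  1: (0,2).acc=0  regs=<0,0>
  2: (0,1).acc=51  regs=<6,6>
  2: (0,2).acc=25  regs=<5,5>
  3: (0,1).acc=59  regs=<4,2>
  3: (0,2).acc=67  regs=<6,7>
  4: (0,1).acc=59  regs=<0,0>
  4: (0,2).acc=103  regs=<4,9>

PE[0][2].acc = 103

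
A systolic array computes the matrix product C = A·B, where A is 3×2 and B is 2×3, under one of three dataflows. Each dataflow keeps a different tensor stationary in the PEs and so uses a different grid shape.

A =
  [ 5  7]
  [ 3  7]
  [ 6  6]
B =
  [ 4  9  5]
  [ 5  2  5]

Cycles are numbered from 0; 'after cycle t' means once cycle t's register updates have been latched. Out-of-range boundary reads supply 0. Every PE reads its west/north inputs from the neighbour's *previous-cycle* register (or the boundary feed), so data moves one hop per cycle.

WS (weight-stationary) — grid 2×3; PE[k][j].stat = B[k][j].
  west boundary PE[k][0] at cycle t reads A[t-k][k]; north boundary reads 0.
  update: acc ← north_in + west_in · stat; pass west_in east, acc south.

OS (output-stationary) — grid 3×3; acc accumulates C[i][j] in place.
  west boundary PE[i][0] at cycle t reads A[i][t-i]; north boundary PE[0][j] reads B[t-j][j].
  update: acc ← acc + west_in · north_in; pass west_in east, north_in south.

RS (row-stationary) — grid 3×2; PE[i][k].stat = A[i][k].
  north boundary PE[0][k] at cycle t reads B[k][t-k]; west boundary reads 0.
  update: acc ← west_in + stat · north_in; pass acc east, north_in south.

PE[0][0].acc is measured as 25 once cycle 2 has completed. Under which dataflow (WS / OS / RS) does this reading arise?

dataflow = RS

Under WS (2×3), PE[0][0]:
  c0 r0c0: 20 / 5 / 20
  c1 r0c0: 12 / 3 / 12
  c2 r0c0: 24 / 6 / 24
Under OS (3×3), PE[0][0]:
  c0 r0c0: 20 / 5 / 4
  c1 r0c0: 55 / 7 / 5
  c2 r0c0: 55 / 0 / 0
Under RS (3×2), PE[0][0]:
  c0 r0c0: 20 / 20 / 4
  c1 r0c0: 45 / 45 / 9
  c2 r0c0: 25 / 25 / 5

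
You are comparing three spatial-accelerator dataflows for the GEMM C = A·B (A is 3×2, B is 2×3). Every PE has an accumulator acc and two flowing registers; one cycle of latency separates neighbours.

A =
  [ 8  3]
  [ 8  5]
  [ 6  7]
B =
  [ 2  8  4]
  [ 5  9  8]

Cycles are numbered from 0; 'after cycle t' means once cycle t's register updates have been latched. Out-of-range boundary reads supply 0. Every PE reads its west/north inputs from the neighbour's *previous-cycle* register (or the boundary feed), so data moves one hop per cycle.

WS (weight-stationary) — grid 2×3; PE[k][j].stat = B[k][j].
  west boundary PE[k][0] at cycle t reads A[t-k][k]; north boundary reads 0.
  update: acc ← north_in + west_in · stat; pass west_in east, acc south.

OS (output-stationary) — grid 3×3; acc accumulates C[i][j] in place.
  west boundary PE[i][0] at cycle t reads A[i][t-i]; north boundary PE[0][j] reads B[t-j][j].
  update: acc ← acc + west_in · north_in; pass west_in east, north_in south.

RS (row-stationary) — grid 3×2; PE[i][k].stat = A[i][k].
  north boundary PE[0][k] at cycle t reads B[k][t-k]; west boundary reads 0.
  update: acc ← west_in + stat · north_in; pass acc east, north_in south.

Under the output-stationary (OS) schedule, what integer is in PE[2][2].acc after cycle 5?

Tracing OS — 3×3 array, target PE[2][2]:
  cycle 0: PE[1][2] → acc 0, east 0, south 0
  cycle 0: PE[2][1] → acc 0, east 0, south 0
  cycle 0: PE[2][2] → acc 0, east 0, south 0
  cycle 1: PE[1][2] → acc 0, east 0, south 0
  cycle 1: PE[2][1] → acc 0, east 0, south 0
  cycle 1: PE[2][2] → acc 0, east 0, south 0
  cycle 2: PE[1][2] → acc 0, east 0, south 0
  cycle 2: PE[2][1] → acc 0, east 0, south 0
  cycle 2: PE[2][2] → acc 0, east 0, south 0
  cycle 3: PE[1][2] → acc 32, east 8, south 4
  cycle 3: PE[2][1] → acc 48, east 6, south 8
  cycle 3: PE[2][2] → acc 0, east 0, south 0
  cycle 4: PE[1][2] → acc 72, east 5, south 8
  cycle 4: PE[2][1] → acc 111, east 7, south 9
  cycle 4: PE[2][2] → acc 24, east 6, south 4
  cycle 5: PE[1][2] → acc 72, east 0, south 0
  cycle 5: PE[2][1] → acc 111, east 0, south 0
  cycle 5: PE[2][2] → acc 80, east 7, south 8

PE[2][2].acc = 80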